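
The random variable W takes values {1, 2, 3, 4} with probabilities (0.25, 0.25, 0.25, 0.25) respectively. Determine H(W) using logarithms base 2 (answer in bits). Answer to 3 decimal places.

2.000 bits

H(W) = −Σ p·log₂ p.
  −(0.25)·log₂(0.25) = 0.5000
  −(0.25)·log₂(0.25) = 0.5000
  −(0.25)·log₂(0.25) = 0.5000
  −(0.25)·log₂(0.25) = 0.5000
Sum: 0.5000 + 0.5000 + 0.5000 + 0.5000 = 2.000 bits.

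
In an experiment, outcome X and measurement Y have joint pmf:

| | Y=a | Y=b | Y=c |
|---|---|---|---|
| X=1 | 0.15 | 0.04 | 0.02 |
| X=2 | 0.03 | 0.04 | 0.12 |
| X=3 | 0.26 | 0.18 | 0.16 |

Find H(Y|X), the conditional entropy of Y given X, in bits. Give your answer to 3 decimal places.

Marginals: p(X) = (0.2100, 0.1900, 0.6000), p(Y) = (0.4400, 0.2600, 0.3000).
H(Y|X) = Σ p(X) · H(Y|X=·).
  X=1: p=0.2100, H(Y|X=1) = 1.1255
  X=2: p=0.1900, H(Y|X=2) = 1.3124
  X=3: p=0.6000, H(Y|X=3) = 1.5524
Weighted sum = 1.417 bits.

1.417 bits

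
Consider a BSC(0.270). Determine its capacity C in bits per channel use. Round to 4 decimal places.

0.1585 bits

Binary symmetric channel: C = 1 − h₂(ε) where h₂ is the binary entropy function.
h₂(0.270) = −0.270·log₂0.270 − 0.730·log₂0.730 = 0.8415.
C = 1 − 0.8415 = 0.1585 bits per channel use.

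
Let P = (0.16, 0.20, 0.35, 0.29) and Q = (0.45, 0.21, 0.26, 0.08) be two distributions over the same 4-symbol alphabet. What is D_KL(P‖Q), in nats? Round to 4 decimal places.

0.3023 nats

D(P‖Q) = Σ p·ln(p/q).
  0.16·ln(0.16/0.45) = -0.16545
  0.20·ln(0.20/0.21) = -0.00976
  0.35·ln(0.35/0.26) = 0.10404
  0.29·ln(0.29/0.08) = 0.37348
D(P‖Q) = 0.3023 nats.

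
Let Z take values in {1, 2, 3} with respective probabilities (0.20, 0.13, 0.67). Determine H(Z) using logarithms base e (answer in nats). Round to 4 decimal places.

H(Z) = −Σ p·ln p.
  −(0.20)·ln(0.20) = 0.32189
  −(0.13)·ln(0.13) = 0.26523
  −(0.67)·ln(0.67) = 0.26832
Sum: 0.32189 + 0.26523 + 0.26832 = 0.8554 nats.

0.8554 nats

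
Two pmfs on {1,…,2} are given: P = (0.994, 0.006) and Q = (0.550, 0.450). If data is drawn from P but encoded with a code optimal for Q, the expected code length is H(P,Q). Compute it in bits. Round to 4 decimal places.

0.8642 bits

H(P,Q) = −Σ p·log₂ q.
  −0.994·log₂(0.550) = 0.85732
  −0.006·log₂(0.450) = 0.00691
H(P,Q) = 0.8642 bits.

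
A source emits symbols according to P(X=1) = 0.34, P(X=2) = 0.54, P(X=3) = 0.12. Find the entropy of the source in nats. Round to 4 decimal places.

H(X) = −Σ p·ln p.
  −(0.34)·ln(0.34) = 0.36680
  −(0.54)·ln(0.54) = 0.33274
  −(0.12)·ln(0.12) = 0.25443
Sum: 0.36680 + 0.33274 + 0.25443 = 0.9540 nats.

0.9540 nats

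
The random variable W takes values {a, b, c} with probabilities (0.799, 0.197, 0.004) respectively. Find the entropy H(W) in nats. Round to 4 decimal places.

0.5214 nats

H(W) = −Σ p·ln p.
  −(0.799)·ln(0.799) = 0.17929
  −(0.197)·ln(0.197) = 0.32004
  −(0.004)·ln(0.004) = 0.02209
Sum: 0.17929 + 0.32004 + 0.02209 = 0.5214 nats.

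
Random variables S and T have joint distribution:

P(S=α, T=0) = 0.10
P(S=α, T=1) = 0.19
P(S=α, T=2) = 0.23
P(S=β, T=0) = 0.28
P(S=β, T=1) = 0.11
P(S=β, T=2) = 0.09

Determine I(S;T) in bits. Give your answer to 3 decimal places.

Marginals: p(S) = (0.5200, 0.4800), p(T) = (0.3800, 0.3000, 0.3200).
I(S;T) = Σ p(x,y)·log₂[p(x,y)/(p(x)p(y))].
  (α,0): 0.10·log₂(0.5061) = -0.0983
  (α,1): 0.19·log₂(1.2179) = 0.0540
  (α,2): 0.23·log₂(1.3822) = 0.1074
  (β,0): 0.28·log₂(1.5351) = 0.1731
  (β,1): 0.11·log₂(0.7639) = -0.0427
  (β,2): 0.09·log₂(0.5859) = -0.0694
Sum = 0.124 bits.

0.124 bits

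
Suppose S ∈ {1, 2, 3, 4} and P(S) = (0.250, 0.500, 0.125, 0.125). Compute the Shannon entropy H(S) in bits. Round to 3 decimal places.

1.750 bits

H(S) = −Σ p·log₂ p.
  −(0.250)·log₂(0.250) = 0.5000
  −(0.500)·log₂(0.500) = 0.5000
  −(0.125)·log₂(0.125) = 0.3750
  −(0.125)·log₂(0.125) = 0.3750
Sum: 0.5000 + 0.5000 + 0.3750 + 0.3750 = 1.750 bits.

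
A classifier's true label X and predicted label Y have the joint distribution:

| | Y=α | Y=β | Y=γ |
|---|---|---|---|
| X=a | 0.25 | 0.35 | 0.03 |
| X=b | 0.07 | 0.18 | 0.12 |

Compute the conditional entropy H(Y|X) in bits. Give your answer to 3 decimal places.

Chain rule: H(Y|X) = H(X,Y) − H(X).
Marginals: p(X) = (0.6300, 0.3700), p(Y) = (0.3200, 0.5300, 0.1500).
H(X,Y) = 2.2628 bits; H(X) = 0.9507 bits.
H(Y|X) = 2.2628 − 0.9507 = 1.312 bits.

1.312 bits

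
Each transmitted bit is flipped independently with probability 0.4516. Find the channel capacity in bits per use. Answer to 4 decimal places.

Binary symmetric channel: C = 1 − h₂(ε) where h₂ is the binary entropy function.
h₂(0.4516) = −0.4516·log₂0.4516 − 0.5484·log₂0.5484 = 0.9932.
C = 1 − 0.9932 = 0.0068 bits per channel use.

0.0068 bits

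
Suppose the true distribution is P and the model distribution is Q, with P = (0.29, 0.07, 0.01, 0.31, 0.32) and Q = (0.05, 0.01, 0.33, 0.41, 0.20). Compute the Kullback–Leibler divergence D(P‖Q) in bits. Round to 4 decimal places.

0.9735 bits

D(P‖Q) = Σ p·log₂(p/q).
  0.29·log₂(0.29/0.05) = 0.73546
  0.07·log₂(0.07/0.01) = 0.19651
  0.01·log₂(0.01/0.33) = -0.05044
  0.31·log₂(0.31/0.41) = -0.12504
  0.32·log₂(0.32/0.20) = 0.21698
D(P‖Q) = 0.9735 bits.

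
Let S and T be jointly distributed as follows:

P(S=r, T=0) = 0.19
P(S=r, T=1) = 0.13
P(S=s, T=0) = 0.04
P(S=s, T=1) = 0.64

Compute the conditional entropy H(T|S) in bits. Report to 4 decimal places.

Marginals: p(S) = (0.3200, 0.6800), p(T) = (0.2300, 0.7700).
H(T|S) = Σ p(S) · H(T|S=·).
  S=r: p=0.3200, H(T|S=r) = 0.9745
  S=s: p=0.6800, H(T|S=s) = 0.3228
Weighted sum = 0.5313 bits.

0.5313 bits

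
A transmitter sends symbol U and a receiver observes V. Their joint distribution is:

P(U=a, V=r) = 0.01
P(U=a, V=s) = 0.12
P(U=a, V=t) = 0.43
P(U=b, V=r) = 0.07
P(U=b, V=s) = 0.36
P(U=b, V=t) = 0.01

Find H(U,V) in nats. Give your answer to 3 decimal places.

1.263 nats

H(U,V) = −Σ p(x,y)·ln p(x,y) over all 6 cells.
  cell (a,r): −0.01·ln0.01 = 0.0461
  cell (a,s): −0.12·ln0.12 = 0.2544
  cell (a,t): −0.43·ln0.43 = 0.3629
  cell (b,r): −0.07·ln0.07 = 0.1861
  cell (b,s): −0.36·ln0.36 = 0.3678
  cell (b,t): −0.01·ln0.01 = 0.0461
Sum = 1.263 nats.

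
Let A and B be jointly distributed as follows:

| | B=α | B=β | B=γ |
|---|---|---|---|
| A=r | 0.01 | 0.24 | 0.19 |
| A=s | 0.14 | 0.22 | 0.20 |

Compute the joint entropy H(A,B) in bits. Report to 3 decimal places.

2.358 bits

H(A,B) = −Σ p(x,y)·log₂ p(x,y) over all 6 cells.
  cell (r,α): −0.01·log₂0.01 = 0.0664
  cell (r,β): −0.24·log₂0.24 = 0.4941
  cell (r,γ): −0.19·log₂0.19 = 0.4552
  cell (s,α): −0.14·log₂0.14 = 0.3971
  cell (s,β): −0.22·log₂0.22 = 0.4806
  cell (s,γ): −0.20·log₂0.20 = 0.4644
Sum = 2.358 bits.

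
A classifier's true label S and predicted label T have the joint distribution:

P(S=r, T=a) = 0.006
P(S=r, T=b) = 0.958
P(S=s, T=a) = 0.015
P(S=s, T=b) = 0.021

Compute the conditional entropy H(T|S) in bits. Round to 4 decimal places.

0.0879 bits

Chain rule: H(T|S) = H(S,T) − H(S).
Marginals: p(S) = (0.9640, 0.0360), p(T) = (0.0210, 0.9790).
H(S,T) = 0.3115 bits; H(S) = 0.2236 bits.
H(T|S) = 0.3115 − 0.2236 = 0.0879 bits.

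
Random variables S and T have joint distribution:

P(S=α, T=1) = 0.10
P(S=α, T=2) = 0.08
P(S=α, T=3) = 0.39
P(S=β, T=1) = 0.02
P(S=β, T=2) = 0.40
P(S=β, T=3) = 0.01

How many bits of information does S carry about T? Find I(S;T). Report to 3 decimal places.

0.528 bits

Marginals: p(S) = (0.5700, 0.4300), p(T) = (0.1200, 0.4800, 0.4000).
I(S;T) = Σ p(x,y)·log₂[p(x,y)/(p(x)p(y))].
  (α,1): 0.10·log₂(1.4620) = 0.0548
  (α,2): 0.08·log₂(0.2924) = -0.1419
  (α,3): 0.39·log₂(1.7105) = 0.3020
  (β,1): 0.02·log₂(0.3876) = -0.0273
  (β,2): 0.40·log₂(1.9380) = 0.3818
  (β,3): 0.01·log₂(0.0581) = -0.0410
Sum = 0.528 bits.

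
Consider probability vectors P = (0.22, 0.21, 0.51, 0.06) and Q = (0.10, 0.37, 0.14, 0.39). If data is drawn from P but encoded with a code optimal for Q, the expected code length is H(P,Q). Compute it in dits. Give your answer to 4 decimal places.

0.7707 dits

H(P,Q) = −Σ p·log₁₀ q.
  −0.22·log₁₀(0.10) = 0.22000
  −0.21·log₁₀(0.37) = 0.09068
  −0.51·log₁₀(0.14) = 0.43547
  −0.06·log₁₀(0.39) = 0.02454
H(P,Q) = 0.7707 dits.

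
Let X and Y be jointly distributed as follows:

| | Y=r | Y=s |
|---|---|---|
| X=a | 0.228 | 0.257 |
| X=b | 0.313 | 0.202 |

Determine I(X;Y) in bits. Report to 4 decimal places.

0.0138 bits

Marginals: p(X) = (0.4850, 0.5150), p(Y) = (0.5410, 0.4590).
I(X;Y) = Σ p(x,y)·log₂[p(x,y)/(p(x)p(y))].
  (a,r): 0.228·log₂(0.8690) = -0.04620
  (a,s): 0.257·log₂(1.1545) = 0.05325
  (b,r): 0.313·log₂(1.1234) = 0.05255
  (b,s): 0.202·log₂(0.8545) = -0.04581
Sum = 0.0138 bits.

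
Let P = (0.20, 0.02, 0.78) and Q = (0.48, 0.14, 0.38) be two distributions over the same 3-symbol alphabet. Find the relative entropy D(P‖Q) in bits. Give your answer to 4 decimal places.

D(P‖Q) = Σ p·log₂(p/q).
  0.20·log₂(0.20/0.48) = -0.25261
  0.02·log₂(0.02/0.14) = -0.05615
  0.78·log₂(0.78/0.38) = 0.80923
D(P‖Q) = 0.5005 bits.

0.5005 bits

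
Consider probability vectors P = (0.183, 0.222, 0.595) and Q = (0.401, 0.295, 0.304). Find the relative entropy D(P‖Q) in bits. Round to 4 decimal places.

0.2783 bits

D(P‖Q) = Σ p·log₂(p/q).
  0.183·log₂(0.183/0.401) = -0.20711
  0.222·log₂(0.222/0.295) = -0.09105
  0.595·log₂(0.595/0.304) = 0.57645
D(P‖Q) = 0.2783 bits.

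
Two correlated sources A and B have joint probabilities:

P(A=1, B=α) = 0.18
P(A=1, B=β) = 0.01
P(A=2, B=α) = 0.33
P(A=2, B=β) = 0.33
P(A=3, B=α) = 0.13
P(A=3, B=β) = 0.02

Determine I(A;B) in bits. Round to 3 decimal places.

Marginals: p(A) = (0.1900, 0.6600, 0.1500), p(B) = (0.6400, 0.3600).
I(A;B) = Σ p(x,y)·log₂[p(x,y)/(p(x)p(y))].
  (1,α): 0.18·log₂(1.4803) = 0.1019
  (1,β): 0.01·log₂(0.1462) = -0.0277
  (2,α): 0.33·log₂(0.7812) = -0.1175
  (2,β): 0.33·log₂(1.3889) = 0.1564
  (3,α): 0.13·log₂(1.3542) = 0.0569
  (3,β): 0.02·log₂(0.3704) = -0.0287
Sum = 0.141 bits.

0.141 bits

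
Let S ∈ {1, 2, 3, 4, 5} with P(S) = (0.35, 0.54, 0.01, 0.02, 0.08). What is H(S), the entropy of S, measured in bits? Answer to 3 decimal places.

H(S) = −Σ p·log₂ p.
  −(0.35)·log₂(0.35) = 0.5301
  −(0.54)·log₂(0.54) = 0.4800
  −(0.01)·log₂(0.01) = 0.0664
  −(0.02)·log₂(0.02) = 0.1129
  −(0.08)·log₂(0.08) = 0.2915
Sum: 0.5301 + 0.4800 + 0.0664 + 0.1129 + 0.2915 = 1.481 bits.

1.481 bits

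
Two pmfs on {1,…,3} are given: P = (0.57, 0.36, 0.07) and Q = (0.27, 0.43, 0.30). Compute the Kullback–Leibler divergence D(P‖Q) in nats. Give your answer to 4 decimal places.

0.2601 nats

D(P‖Q) = Σ p·ln(p/q).
  0.57·ln(0.57/0.27) = 0.42591
  0.36·ln(0.36/0.43) = -0.06397
  0.07·ln(0.07/0.30) = -0.10187
D(P‖Q) = 0.2601 nats.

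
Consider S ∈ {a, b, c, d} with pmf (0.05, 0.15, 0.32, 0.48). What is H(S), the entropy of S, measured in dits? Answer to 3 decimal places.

H(S) = −Σ p·log₁₀ p.
  −(0.05)·log₁₀(0.05) = 0.0651
  −(0.15)·log₁₀(0.15) = 0.1236
  −(0.32)·log₁₀(0.32) = 0.1584
  −(0.48)·log₁₀(0.48) = 0.1530
Sum: 0.0651 + 0.1236 + 0.1584 + 0.1530 = 0.500 dits.

0.500 dits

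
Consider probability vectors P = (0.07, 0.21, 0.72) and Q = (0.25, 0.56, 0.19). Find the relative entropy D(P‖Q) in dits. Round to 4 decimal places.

D(P‖Q) = Σ p·log₁₀(p/q).
  0.07·log₁₀(0.07/0.25) = -0.03870
  0.21·log₁₀(0.21/0.56) = -0.08945
  0.72·log₁₀(0.72/0.19) = 0.41658
D(P‖Q) = 0.2884 dits.

0.2884 dits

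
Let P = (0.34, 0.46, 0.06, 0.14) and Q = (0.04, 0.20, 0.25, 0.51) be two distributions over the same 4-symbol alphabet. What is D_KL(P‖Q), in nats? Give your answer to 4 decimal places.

D(P‖Q) = Σ p·ln(p/q).
  0.34·ln(0.34/0.04) = 0.72762
  0.46·ln(0.46/0.20) = 0.38314
  0.06·ln(0.06/0.25) = -0.08563
  0.14·ln(0.14/0.51) = -0.18099
D(P‖Q) = 0.8441 nats.

0.8441 nats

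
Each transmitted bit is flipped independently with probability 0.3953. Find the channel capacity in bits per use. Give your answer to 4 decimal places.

Binary symmetric channel: C = 1 − h₂(ε) where h₂ is the binary entropy function.
h₂(0.3953) = −0.3953·log₂0.3953 − 0.6047·log₂0.6047 = 0.9681.
C = 1 − 0.9681 = 0.0319 bits per channel use.

0.0319 bits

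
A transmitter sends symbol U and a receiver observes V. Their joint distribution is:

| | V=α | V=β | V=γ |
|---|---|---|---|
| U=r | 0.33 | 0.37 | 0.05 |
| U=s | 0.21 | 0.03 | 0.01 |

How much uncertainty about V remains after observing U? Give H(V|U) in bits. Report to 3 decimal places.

1.154 bits

Chain rule: H(V|U) = H(U,V) − H(U).
Marginals: p(U) = (0.7500, 0.2500), p(V) = (0.5400, 0.4000, 0.0600).
H(U,V) = 1.9657 bits; H(U) = 0.8113 bits.
H(V|U) = 1.9657 − 0.8113 = 1.154 bits.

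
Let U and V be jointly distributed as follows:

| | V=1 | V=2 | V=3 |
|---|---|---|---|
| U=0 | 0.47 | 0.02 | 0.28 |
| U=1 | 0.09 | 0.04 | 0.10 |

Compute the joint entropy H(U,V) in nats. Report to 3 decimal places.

H(U,V) = −Σ p(x,y)·ln p(x,y) over all 6 cells.
  cell (0,1): −0.47·ln0.47 = 0.3549
  cell (0,2): −0.02·ln0.02 = 0.0782
  cell (0,3): −0.28·ln0.28 = 0.3564
  cell (1,1): −0.09·ln0.09 = 0.2167
  cell (1,2): −0.04·ln0.04 = 0.1288
  cell (1,3): −0.10·ln0.10 = 0.2303
Sum = 1.365 nats.

1.365 nats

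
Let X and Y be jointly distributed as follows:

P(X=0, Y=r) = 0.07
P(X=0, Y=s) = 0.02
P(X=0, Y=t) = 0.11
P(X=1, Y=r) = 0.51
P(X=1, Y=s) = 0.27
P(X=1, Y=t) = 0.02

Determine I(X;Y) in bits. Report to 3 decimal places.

0.228 bits

Marginals: p(X) = (0.2000, 0.8000), p(Y) = (0.5800, 0.2900, 0.1300).
I(X;Y) = Σ p(x,y)·log₂[p(x,y)/(p(x)p(y))].
  (0,r): 0.07·log₂(0.6034) = -0.0510
  (0,s): 0.02·log₂(0.3448) = -0.0307
  (0,t): 0.11·log₂(4.2308) = 0.2289
  (1,r): 0.51·log₂(1.0991) = 0.0695
  (1,s): 0.27·log₂(1.1638) = 0.0591
  (1,t): 0.02·log₂(0.1923) = -0.0476
Sum = 0.228 bits.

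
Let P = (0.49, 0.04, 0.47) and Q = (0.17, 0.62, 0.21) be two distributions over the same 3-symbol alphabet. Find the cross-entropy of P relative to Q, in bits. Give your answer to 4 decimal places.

2.3384 bits

H(P,Q) = −Σ p·log₂ q.
  −0.49·log₂(0.17) = 1.25263
  −0.04·log₂(0.62) = 0.02759
  −0.47·log₂(0.21) = 1.05822
H(P,Q) = 2.3384 bits.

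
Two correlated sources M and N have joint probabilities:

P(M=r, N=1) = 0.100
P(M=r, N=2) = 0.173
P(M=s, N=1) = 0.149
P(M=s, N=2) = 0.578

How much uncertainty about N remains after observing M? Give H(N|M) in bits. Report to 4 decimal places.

Marginals: p(M) = (0.2730, 0.7270), p(N) = (0.2490, 0.7510).
H(N|M) = Σ p(M) · H(N|M=·).
  M=r: p=0.2730, H(N|M=r) = 0.9478
  M=s: p=0.7270, H(N|M=s) = 0.7317
Weighted sum = 0.7907 bits.

0.7907 bits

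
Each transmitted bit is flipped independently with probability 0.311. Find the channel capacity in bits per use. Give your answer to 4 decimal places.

0.1057 bits

Binary symmetric channel: C = 1 − h₂(ε) where h₂ is the binary entropy function.
h₂(0.311) = −0.311·log₂0.311 − 0.689·log₂0.689 = 0.8943.
C = 1 − 0.8943 = 0.1057 bits per channel use.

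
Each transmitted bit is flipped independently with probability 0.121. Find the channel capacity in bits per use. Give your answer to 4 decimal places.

0.4678 bits

Binary symmetric channel: C = 1 − h₂(ε) where h₂ is the binary entropy function.
h₂(0.121) = −0.121·log₂0.121 − 0.879·log₂0.879 = 0.5322.
C = 1 − 0.5322 = 0.4678 bits per channel use.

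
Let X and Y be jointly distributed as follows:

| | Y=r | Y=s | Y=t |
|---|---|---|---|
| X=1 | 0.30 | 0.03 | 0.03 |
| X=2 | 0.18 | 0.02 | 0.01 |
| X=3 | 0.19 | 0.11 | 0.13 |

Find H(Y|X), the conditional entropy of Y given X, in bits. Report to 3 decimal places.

1.110 bits

Chain rule: H(Y|X) = H(X,Y) − H(X).
Marginals: p(X) = (0.3600, 0.2100, 0.4300), p(Y) = (0.6700, 0.1600, 0.1700).
H(X,Y) = 2.6374 bits; H(X) = 1.5270 bits.
H(Y|X) = 2.6374 − 1.5270 = 1.110 bits.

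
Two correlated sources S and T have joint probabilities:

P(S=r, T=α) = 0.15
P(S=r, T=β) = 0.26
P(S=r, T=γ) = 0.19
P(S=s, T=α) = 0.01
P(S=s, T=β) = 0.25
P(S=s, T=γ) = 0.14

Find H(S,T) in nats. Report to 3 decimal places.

1.618 nats

H(S,T) = −Σ p(x,y)·ln p(x,y) over all 6 cells.
  cell (r,α): −0.15·ln0.15 = 0.2846
  cell (r,β): −0.26·ln0.26 = 0.3502
  cell (r,γ): −0.19·ln0.19 = 0.3155
  cell (s,α): −0.01·ln0.01 = 0.0461
  cell (s,β): −0.25·ln0.25 = 0.3466
  cell (s,γ): −0.14·ln0.14 = 0.2753
Sum = 1.618 nats.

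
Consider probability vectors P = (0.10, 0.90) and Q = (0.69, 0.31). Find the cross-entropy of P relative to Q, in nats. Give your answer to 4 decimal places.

H(P,Q) = −Σ p·ln q.
  −0.10·ln(0.69) = 0.03711
  −0.90·ln(0.31) = 1.05406
H(P,Q) = 1.0912 nats.

1.0912 nats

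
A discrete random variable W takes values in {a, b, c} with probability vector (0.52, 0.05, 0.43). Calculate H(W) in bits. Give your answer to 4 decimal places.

H(W) = −Σ p·log₂ p.
  −(0.52)·log₂(0.52) = 0.49058
  −(0.05)·log₂(0.05) = 0.21610
  −(0.43)·log₂(0.43) = 0.52356
Sum: 0.49058 + 0.21610 + 0.52356 = 1.2302 bits.

1.2302 bits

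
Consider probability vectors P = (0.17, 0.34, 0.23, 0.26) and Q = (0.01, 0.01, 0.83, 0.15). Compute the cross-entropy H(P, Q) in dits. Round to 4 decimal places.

1.2528 dits

H(P,Q) = −Σ p·log₁₀ q.
  −0.17·log₁₀(0.01) = 0.34000
  −0.34·log₁₀(0.01) = 0.68000
  −0.23·log₁₀(0.83) = 0.01861
  −0.26·log₁₀(0.15) = 0.21422
H(P,Q) = 1.2528 dits.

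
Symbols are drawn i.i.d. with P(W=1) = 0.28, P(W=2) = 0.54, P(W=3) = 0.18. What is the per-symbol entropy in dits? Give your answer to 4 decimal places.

H(W) = −Σ p·log₁₀ p.
  −(0.28)·log₁₀(0.28) = 0.15480
  −(0.54)·log₁₀(0.54) = 0.14451
  −(0.18)·log₁₀(0.18) = 0.13405
Sum: 0.15480 + 0.14451 + 0.13405 = 0.4334 dits.

0.4334 dits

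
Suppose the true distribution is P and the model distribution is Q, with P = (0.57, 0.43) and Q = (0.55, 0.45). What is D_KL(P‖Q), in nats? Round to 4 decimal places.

D(P‖Q) = Σ p·ln(p/q).
  0.57·ln(0.57/0.55) = 0.02036
  0.43·ln(0.43/0.45) = -0.01955
D(P‖Q) = 0.0008 nats.

0.0008 nats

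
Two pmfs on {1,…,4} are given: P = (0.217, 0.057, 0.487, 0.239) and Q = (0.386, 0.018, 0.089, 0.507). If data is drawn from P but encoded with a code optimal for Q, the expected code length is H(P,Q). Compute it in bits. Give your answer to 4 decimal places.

2.5622 bits

H(P,Q) = −Σ p·log₂ q.
  −0.217·log₂(0.386) = 0.29801
  −0.057·log₂(0.018) = 0.33036
  −0.487·log₂(0.089) = 1.69965
  −0.239·log₂(0.507) = 0.23421
H(P,Q) = 2.5622 bits.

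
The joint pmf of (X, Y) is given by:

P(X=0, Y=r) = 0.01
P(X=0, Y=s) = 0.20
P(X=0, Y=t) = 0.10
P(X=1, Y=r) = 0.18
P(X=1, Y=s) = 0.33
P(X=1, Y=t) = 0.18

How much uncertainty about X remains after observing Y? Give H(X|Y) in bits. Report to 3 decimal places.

0.827 bits

Chain rule: H(X|Y) = H(X,Y) − H(Y).
Marginals: p(X) = (0.3100, 0.6900), p(Y) = (0.1900, 0.5300, 0.2800).
H(X,Y) = 2.2815 bits; H(Y) = 1.4549 bits.
H(X|Y) = 2.2815 − 1.4549 = 0.827 bits.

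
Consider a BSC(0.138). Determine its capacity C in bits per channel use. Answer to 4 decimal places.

Binary symmetric channel: C = 1 − h₂(ε) where h₂ is the binary entropy function.
h₂(0.138) = −0.138·log₂0.138 − 0.862·log₂0.862 = 0.5790.
C = 1 − 0.5790 = 0.4210 bits per channel use.

0.4210 bits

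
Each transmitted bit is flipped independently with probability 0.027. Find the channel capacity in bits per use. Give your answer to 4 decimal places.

Binary symmetric channel: C = 1 − h₂(ε) where h₂ is the binary entropy function.
h₂(0.027) = −0.027·log₂0.027 − 0.973·log₂0.973 = 0.1791.
C = 1 − 0.1791 = 0.8209 bits per channel use.

0.8209 bits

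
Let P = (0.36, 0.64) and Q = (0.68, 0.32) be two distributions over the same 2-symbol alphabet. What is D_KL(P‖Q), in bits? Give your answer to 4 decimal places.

0.3097 bits

D(P‖Q) = Σ p·log₂(p/q).
  0.36·log₂(0.36/0.68) = -0.33031
  0.64·log₂(0.64/0.32) = 0.64000
D(P‖Q) = 0.3097 bits.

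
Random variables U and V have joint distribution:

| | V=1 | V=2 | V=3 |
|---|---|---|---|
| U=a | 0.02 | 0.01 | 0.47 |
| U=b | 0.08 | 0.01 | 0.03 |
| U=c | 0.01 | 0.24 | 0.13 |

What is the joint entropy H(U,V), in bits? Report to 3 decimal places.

H(U,V) = −Σ p(x,y)·log₂ p(x,y) over all 9 cells.
  cell (a,1): −0.02·log₂0.02 = 0.1129
  cell (a,2): −0.01·log₂0.01 = 0.0664
  cell (a,3): −0.47·log₂0.47 = 0.5120
  cell (b,1): −0.08·log₂0.08 = 0.2915
  cell (b,2): −0.01·log₂0.01 = 0.0664
  cell (b,3): −0.03·log₂0.03 = 0.1518
  cell (c,1): −0.01·log₂0.01 = 0.0664
  cell (c,2): −0.24·log₂0.24 = 0.4941
  cell (c,3): −0.13·log₂0.13 = 0.3826
Sum = 2.144 bits.

2.144 bits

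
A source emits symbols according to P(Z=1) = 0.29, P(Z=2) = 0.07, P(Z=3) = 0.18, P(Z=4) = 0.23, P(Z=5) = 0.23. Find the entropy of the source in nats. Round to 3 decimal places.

H(Z) = −Σ p·ln p.
  −(0.29)·ln(0.29) = 0.3590
  −(0.07)·ln(0.07) = 0.1861
  −(0.18)·ln(0.18) = 0.3087
  −(0.23)·ln(0.23) = 0.3380
  −(0.23)·ln(0.23) = 0.3380
Sum: 0.3590 + 0.1861 + 0.3087 + 0.3380 + 0.3380 = 1.530 nats.

1.530 nats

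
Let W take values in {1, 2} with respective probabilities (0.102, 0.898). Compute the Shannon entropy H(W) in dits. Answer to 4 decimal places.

H(W) = −Σ p·log₁₀ p.
  −(0.102)·log₁₀(0.102) = 0.10112
  −(0.898)·log₁₀(0.898) = 0.04196
Sum: 0.10112 + 0.04196 = 0.1431 dits.

0.1431 dits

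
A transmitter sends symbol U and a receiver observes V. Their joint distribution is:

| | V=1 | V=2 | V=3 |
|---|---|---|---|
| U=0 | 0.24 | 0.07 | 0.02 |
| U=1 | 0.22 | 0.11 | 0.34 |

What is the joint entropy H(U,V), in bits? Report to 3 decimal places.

2.236 bits

H(U,V) = −Σ p(x,y)·log₂ p(x,y) over all 6 cells.
  cell (0,1): −0.24·log₂0.24 = 0.4941
  cell (0,2): −0.07·log₂0.07 = 0.2686
  cell (0,3): −0.02·log₂0.02 = 0.1129
  cell (1,1): −0.22·log₂0.22 = 0.4806
  cell (1,2): −0.11·log₂0.11 = 0.3503
  cell (1,3): −0.34·log₂0.34 = 0.5292
Sum = 2.236 bits.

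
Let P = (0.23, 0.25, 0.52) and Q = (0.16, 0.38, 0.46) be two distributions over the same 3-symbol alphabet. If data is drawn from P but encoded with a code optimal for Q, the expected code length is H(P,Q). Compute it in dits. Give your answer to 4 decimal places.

H(P,Q) = −Σ p·log₁₀ q.
  −0.23·log₁₀(0.16) = 0.18305
  −0.25·log₁₀(0.38) = 0.10505
  −0.52·log₁₀(0.46) = 0.17537
H(P,Q) = 0.4635 dits.

0.4635 dits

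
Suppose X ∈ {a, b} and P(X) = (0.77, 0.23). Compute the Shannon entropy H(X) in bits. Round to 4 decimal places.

0.7780 bits

H(X) = −Σ p·log₂ p.
  −(0.77)·log₂(0.77) = 0.29034
  −(0.23)·log₂(0.23) = 0.48767
Sum: 0.29034 + 0.48767 = 0.7780 bits.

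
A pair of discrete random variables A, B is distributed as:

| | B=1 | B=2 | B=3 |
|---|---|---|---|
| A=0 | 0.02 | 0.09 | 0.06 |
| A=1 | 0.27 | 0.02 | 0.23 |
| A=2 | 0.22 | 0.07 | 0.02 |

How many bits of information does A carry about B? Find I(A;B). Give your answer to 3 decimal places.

0.272 bits

Marginals: p(A) = (0.1700, 0.5200, 0.3100), p(B) = (0.5100, 0.1800, 0.3100).
I(A;B) = H(A) + H(B) − H(A,B).
H(A) = 1.4490, H(B) = 1.4645, H(A,B) = 2.6416.
I(A;B) = 1.4490 + 1.4645 − 2.6416 = 0.272 bits.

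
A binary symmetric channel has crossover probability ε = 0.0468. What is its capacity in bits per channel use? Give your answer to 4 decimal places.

0.7274 bits

Binary symmetric channel: C = 1 − h₂(ε) where h₂ is the binary entropy function.
h₂(0.0468) = −0.0468·log₂0.0468 − 0.9532·log₂0.9532 = 0.2726.
C = 1 − 0.2726 = 0.7274 bits per channel use.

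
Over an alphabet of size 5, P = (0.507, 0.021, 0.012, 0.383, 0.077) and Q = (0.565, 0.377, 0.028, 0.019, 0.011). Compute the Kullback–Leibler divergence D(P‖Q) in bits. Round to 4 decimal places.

1.6944 bits

D(P‖Q) = Σ p·log₂(p/q).
  0.507·log₂(0.507/0.565) = -0.07923
  0.021·log₂(0.021/0.377) = -0.08749
  0.012·log₂(0.012/0.028) = -0.01467
  0.383·log₂(0.383/0.019) = 1.65964
  0.077·log₂(0.077/0.011) = 0.21617
D(P‖Q) = 1.6944 bits.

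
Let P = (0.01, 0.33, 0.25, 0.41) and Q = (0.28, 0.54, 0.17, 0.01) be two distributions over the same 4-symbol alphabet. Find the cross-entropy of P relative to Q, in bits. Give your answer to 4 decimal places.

3.6748 bits

H(P,Q) = −Σ p·log₂ q.
  −0.01·log₂(0.28) = 0.01837
  −0.33·log₂(0.54) = 0.29336
  −0.25·log₂(0.17) = 0.63910
  −0.41·log₂(0.01) = 2.72398
H(P,Q) = 3.6748 bits.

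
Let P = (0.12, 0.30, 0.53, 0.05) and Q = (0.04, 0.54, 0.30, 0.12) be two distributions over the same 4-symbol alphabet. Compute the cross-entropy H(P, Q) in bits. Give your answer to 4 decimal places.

1.8975 bits

H(P,Q) = −Σ p·log₂ q.
  −0.12·log₂(0.04) = 0.55726
  −0.30·log₂(0.54) = 0.26669
  −0.53·log₂(0.30) = 0.92059
  −0.05·log₂(0.12) = 0.15294
H(P,Q) = 1.8975 bits.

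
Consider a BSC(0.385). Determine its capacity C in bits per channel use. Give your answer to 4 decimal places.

Binary symmetric channel: C = 1 − h₂(ε) where h₂ is the binary entropy function.
h₂(0.385) = −0.385·log₂0.385 − 0.615·log₂0.615 = 0.9615.
C = 1 − 0.9615 = 0.0385 bits per channel use.

0.0385 bits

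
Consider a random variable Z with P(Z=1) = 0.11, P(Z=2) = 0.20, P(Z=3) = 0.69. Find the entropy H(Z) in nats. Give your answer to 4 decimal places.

H(Z) = −Σ p·ln p.
  −(0.11)·ln(0.11) = 0.24280
  −(0.20)·ln(0.20) = 0.32189
  −(0.69)·ln(0.69) = 0.25603
Sum: 0.24280 + 0.32189 + 0.25603 = 0.8207 nats.

0.8207 nats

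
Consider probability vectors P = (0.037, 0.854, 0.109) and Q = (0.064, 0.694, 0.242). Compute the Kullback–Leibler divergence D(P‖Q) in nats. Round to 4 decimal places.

0.0700 nats

D(P‖Q) = Σ p·ln(p/q).
  0.037·ln(0.037/0.064) = -0.02027
  0.854·ln(0.854/0.694) = 0.17717
  0.109·ln(0.109/0.242) = -0.08694
D(P‖Q) = 0.0700 nats.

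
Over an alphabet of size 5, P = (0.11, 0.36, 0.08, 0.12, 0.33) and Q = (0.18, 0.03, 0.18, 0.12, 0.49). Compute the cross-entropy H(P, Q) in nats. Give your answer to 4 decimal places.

2.0780 nats

H(P,Q) = −Σ p·ln q.
  −0.11·ln(0.18) = 0.18863
  −0.36·ln(0.03) = 1.26236
  −0.08·ln(0.18) = 0.13718
  −0.12·ln(0.12) = 0.25443
  −0.33·ln(0.49) = 0.23541
H(P,Q) = 2.0780 nats.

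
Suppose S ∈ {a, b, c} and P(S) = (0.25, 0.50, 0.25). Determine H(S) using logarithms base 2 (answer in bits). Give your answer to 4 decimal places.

H(S) = −Σ p·log₂ p.
  −(0.25)·log₂(0.25) = 0.50000
  −(0.50)·log₂(0.50) = 0.50000
  −(0.25)·log₂(0.25) = 0.50000
Sum: 0.50000 + 0.50000 + 0.50000 = 1.5000 bits.

1.5000 bits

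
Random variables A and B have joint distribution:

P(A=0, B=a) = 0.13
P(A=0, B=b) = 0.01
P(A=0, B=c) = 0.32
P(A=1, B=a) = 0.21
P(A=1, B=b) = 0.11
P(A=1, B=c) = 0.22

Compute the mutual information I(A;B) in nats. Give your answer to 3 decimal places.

Marginals: p(A) = (0.4600, 0.5400), p(B) = (0.3400, 0.1200, 0.5400).
I(A;B) = Σ p(x,y)·ln[p(x,y)/(p(x)p(y))].
  (0,a): 0.13·ln(0.8312) = -0.0240
  (0,b): 0.01·ln(0.1812) = -0.0171
  (0,c): 0.32·ln(1.2882) = 0.0810
  (1,a): 0.21·ln(1.1438) = 0.0282
  (1,b): 0.11·ln(1.6975) = 0.0582
  (1,c): 0.22·ln(0.7545) = -0.0620
Sum = 0.064 nats.

0.064 nats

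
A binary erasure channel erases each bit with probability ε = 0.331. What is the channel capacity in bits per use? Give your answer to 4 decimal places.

Binary erasure channel: capacity C = 1 − ε.
C = 1 − 0.331 = 0.6690 bits per channel use.

0.6690 bits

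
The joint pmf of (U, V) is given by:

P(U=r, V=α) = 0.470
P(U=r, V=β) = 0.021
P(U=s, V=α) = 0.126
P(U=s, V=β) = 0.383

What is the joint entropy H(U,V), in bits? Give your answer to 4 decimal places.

H(U,V) = −Σ p(x,y)·log₂ p(x,y) over all 4 cells.
  cell (r,α): −0.470·log₂0.470 = 0.51196
  cell (r,β): −0.021·log₂0.021 = 0.11704
  cell (s,α): −0.126·log₂0.126 = 0.37655
  cell (s,β): −0.383·log₂0.383 = 0.53030
Sum = 1.5358 bits.

1.5358 bits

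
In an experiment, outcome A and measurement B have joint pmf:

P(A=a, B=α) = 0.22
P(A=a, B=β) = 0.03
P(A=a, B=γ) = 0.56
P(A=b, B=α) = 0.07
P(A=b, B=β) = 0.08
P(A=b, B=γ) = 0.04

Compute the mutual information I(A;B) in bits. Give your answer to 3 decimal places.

0.165 bits

Marginals: p(A) = (0.8100, 0.1900), p(B) = (0.2900, 0.1100, 0.6000).
I(A;B) = Σ p(x,y)·log₂[p(x,y)/(p(x)p(y))].
  (a,α): 0.22·log₂(0.9366) = -0.0208
  (a,β): 0.03·log₂(0.3367) = -0.0471
  (a,γ): 0.56·log₂(1.1523) = 0.1145
  (b,α): 0.07·log₂(1.2704) = 0.0242
  (b,β): 0.08·log₂(3.8278) = 0.1549
  (b,γ): 0.04·log₂(0.3509) = -0.0604
Sum = 0.165 bits.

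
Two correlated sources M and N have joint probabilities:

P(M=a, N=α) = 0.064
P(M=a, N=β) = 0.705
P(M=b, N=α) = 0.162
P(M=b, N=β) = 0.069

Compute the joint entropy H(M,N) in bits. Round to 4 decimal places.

H(M,N) = −Σ p(x,y)·log₂ p(x,y) over all 4 cells.
  cell (a,α): −0.064·log₂0.064 = 0.25381
  cell (a,β): −0.705·log₂0.705 = 0.35553
  cell (b,α): −0.162·log₂0.162 = 0.42540
  cell (b,β): −0.069·log₂0.069 = 0.26615
Sum = 1.3009 bits.

1.3009 bits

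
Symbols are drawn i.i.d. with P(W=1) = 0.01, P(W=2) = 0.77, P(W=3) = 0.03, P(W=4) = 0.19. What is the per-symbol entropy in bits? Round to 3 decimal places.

0.964 bits

H(W) = −Σ p·log₂ p.
  −(0.01)·log₂(0.01) = 0.0664
  −(0.77)·log₂(0.77) = 0.2903
  −(0.03)·log₂(0.03) = 0.1518
  −(0.19)·log₂(0.19) = 0.4552
Sum: 0.0664 + 0.2903 + 0.1518 + 0.4552 = 0.964 bits.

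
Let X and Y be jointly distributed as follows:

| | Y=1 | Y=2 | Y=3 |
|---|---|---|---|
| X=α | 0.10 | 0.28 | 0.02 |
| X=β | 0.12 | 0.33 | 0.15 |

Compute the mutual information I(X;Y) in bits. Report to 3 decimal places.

Marginals: p(X) = (0.4000, 0.6000), p(Y) = (0.2200, 0.6100, 0.1700).
I(X;Y) = Σ p(x,y)·log₂[p(x,y)/(p(x)p(y))].
  (α,1): 0.10·log₂(1.1364) = 0.0184
  (α,2): 0.28·log₂(1.1475) = 0.0556
  (α,3): 0.02·log₂(0.2941) = -0.0353
  (β,1): 0.12·log₂(0.9091) = -0.0165
  (β,2): 0.33·log₂(0.9016) = -0.0493
  (β,3): 0.15·log₂(1.4706) = 0.0835
Sum = 0.056 bits.

0.056 bits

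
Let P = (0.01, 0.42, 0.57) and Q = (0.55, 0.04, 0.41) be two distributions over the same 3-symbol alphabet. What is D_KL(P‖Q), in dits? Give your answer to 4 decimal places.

0.4931 dits

D(P‖Q) = Σ p·log₁₀(p/q).
  0.01·log₁₀(0.01/0.55) = -0.01740
  0.42·log₁₀(0.42/0.04) = 0.42890
  0.57·log₁₀(0.57/0.41) = 0.08156
D(P‖Q) = 0.4931 dits.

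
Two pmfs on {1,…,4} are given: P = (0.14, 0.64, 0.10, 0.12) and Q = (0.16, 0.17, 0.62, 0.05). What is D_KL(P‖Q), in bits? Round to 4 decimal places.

D(P‖Q) = Σ p·log₂(p/q).
  0.14·log₂(0.14/0.16) = -0.02697
  0.64·log₂(0.64/0.17) = 1.22402
  0.10·log₂(0.10/0.62) = -0.26323
  0.12·log₂(0.12/0.05) = 0.15156
D(P‖Q) = 1.0854 bits.

1.0854 bits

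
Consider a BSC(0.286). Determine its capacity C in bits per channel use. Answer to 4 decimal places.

0.1365 bits

Binary symmetric channel: C = 1 − h₂(ε) where h₂ is the binary entropy function.
h₂(0.286) = −0.286·log₂0.286 − 0.714·log₂0.714 = 0.8635.
C = 1 − 0.8635 = 0.1365 bits per channel use.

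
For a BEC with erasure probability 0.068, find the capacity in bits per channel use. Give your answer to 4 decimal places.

0.9320 bits

Binary erasure channel: capacity C = 1 − ε.
C = 1 − 0.068 = 0.9320 bits per channel use.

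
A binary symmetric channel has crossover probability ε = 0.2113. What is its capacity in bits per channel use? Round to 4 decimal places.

Binary symmetric channel: C = 1 − h₂(ε) where h₂ is the binary entropy function.
h₂(0.2113) = −0.2113·log₂0.2113 − 0.7887·log₂0.7887 = 0.7440.
C = 1 − 0.7440 = 0.2560 bits per channel use.

0.2560 bits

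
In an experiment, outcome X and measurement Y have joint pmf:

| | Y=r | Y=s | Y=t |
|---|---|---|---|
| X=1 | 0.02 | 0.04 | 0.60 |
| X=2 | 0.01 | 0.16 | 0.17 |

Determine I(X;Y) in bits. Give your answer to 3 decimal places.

Marginals: p(X) = (0.6600, 0.3400), p(Y) = (0.0300, 0.2000, 0.7700).
I(X;Y) = H(X) + H(Y) − H(X,Y).
H(X) = 0.9248, H(Y) = 0.9065, H(X,Y) = 1.6649.
I(X;Y) = 0.9248 + 0.9065 − 1.6649 = 0.166 bits.

0.166 bits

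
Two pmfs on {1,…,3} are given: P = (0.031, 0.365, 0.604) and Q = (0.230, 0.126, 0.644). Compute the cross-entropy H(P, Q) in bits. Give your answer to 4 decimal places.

H(P,Q) = −Σ p·log₂ q.
  −0.031·log₂(0.230) = 0.06573
  −0.365·log₂(0.126) = 1.09080
  −0.604·log₂(0.644) = 0.38346
H(P,Q) = 1.5400 bits.

1.5400 bits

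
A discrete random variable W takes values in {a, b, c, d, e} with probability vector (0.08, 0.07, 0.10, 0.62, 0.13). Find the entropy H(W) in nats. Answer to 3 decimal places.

H(W) = −Σ p·ln p.
  −(0.08)·ln(0.08) = 0.2021
  −(0.07)·ln(0.07) = 0.1861
  −(0.10)·ln(0.10) = 0.2303
  −(0.62)·ln(0.62) = 0.2964
  −(0.13)·ln(0.13) = 0.2652
Sum: 0.2021 + 0.1861 + 0.2303 + 0.2964 + 0.2652 = 1.180 nats.

1.180 nats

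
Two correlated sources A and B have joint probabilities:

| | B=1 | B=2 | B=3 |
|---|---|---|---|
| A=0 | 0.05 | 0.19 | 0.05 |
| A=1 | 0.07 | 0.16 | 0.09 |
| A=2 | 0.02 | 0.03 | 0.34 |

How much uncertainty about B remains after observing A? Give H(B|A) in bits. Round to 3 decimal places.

1.112 bits

Marginals: p(A) = (0.2900, 0.3200, 0.3900), p(B) = (0.1400, 0.3800, 0.4800).
H(B|A) = Σ p(A) · H(B|A=·).
  A=0: p=0.2900, H(B|A=0) = 1.2742
  A=1: p=0.3200, H(B|A=1) = 1.4943
  A=2: p=0.3900, H(B|A=2) = 0.6770
Weighted sum = 1.112 bits.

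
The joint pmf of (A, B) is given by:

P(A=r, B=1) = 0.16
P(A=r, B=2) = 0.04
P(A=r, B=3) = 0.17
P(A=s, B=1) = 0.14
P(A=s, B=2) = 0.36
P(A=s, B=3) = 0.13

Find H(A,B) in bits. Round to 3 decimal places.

2.354 bits

H(A,B) = −Σ p(x,y)·log₂ p(x,y) over all 6 cells.
  cell (r,1): −0.16·log₂0.16 = 0.4230
  cell (r,2): −0.04·log₂0.04 = 0.1858
  cell (r,3): −0.17·log₂0.17 = 0.4346
  cell (s,1): −0.14·log₂0.14 = 0.3971
  cell (s,2): −0.36·log₂0.36 = 0.5306
  cell (s,3): −0.13·log₂0.13 = 0.3826
Sum = 2.354 bits.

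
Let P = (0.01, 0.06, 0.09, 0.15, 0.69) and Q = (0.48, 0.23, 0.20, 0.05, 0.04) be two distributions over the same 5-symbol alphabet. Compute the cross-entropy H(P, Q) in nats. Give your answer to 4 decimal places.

H(P,Q) = −Σ p·ln q.
  −0.01·ln(0.48) = 0.00734
  −0.06·ln(0.23) = 0.08818
  −0.09·ln(0.20) = 0.14485
  −0.15·ln(0.05) = 0.44936
  −0.69·ln(0.04) = 2.22102
H(P,Q) = 2.9108 nats.

2.9108 nats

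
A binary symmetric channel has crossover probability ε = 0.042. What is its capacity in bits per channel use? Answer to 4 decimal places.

0.7486 bits

Binary symmetric channel: C = 1 − h₂(ε) where h₂ is the binary entropy function.
h₂(0.042) = −0.042·log₂0.042 − 0.958·log₂0.958 = 0.2514.
C = 1 − 0.2514 = 0.7486 bits per channel use.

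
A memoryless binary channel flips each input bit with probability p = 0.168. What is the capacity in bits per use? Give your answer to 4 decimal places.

Binary symmetric channel: C = 1 − h₂(ε) where h₂ is the binary entropy function.
h₂(0.168) = −0.168·log₂0.168 − 0.832·log₂0.832 = 0.6531.
C = 1 − 0.6531 = 0.3469 bits per channel use.

0.3469 bits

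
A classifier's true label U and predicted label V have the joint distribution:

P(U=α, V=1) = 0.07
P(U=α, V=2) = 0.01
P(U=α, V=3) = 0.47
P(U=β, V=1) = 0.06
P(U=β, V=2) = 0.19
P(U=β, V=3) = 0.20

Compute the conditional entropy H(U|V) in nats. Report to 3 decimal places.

0.538 nats

Chain rule: H(U|V) = H(U,V) − H(V).
Marginals: p(U) = (0.5500, 0.4500), p(V) = (0.1300, 0.2000, 0.6700).
H(U,V) = 1.3933 nats; H(V) = 0.8554 nats.
H(U|V) = 1.3933 − 0.8554 = 0.538 nats.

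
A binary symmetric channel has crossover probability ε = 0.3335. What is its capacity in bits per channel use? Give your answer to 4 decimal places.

Binary symmetric channel: C = 1 − h₂(ε) where h₂ is the binary entropy function.
h₂(0.3335) = −0.3335·log₂0.3335 − 0.6665·log₂0.6665 = 0.9185.
C = 1 − 0.9185 = 0.0815 bits per channel use.

0.0815 bits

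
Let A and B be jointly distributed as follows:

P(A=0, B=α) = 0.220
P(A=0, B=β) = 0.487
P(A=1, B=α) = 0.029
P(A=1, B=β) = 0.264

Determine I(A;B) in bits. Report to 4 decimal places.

0.0408 bits

Marginals: p(A) = (0.7070, 0.2930), p(B) = (0.2490, 0.7510).
I(A;B) = H(A) + H(B) − H(A,B).
H(A) = 0.8726, H(B) = 0.8097, H(A,B) = 1.6415.
I(A;B) = 0.8726 + 0.8097 − 1.6415 = 0.0408 bits.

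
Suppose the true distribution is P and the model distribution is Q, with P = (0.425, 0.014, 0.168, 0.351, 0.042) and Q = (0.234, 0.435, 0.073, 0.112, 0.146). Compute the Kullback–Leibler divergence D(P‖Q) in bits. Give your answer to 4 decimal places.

1.0015 bits

D(P‖Q) = Σ p·log₂(p/q).
  0.425·log₂(0.425/0.234) = 0.36591
  0.014·log₂(0.014/0.435) = -0.06941
  0.168·log₂(0.168/0.073) = 0.20202
  0.351·log₂(0.351/0.112) = 0.57844
  0.042·log₂(0.042/0.146) = -0.07550
D(P‖Q) = 1.0015 bits.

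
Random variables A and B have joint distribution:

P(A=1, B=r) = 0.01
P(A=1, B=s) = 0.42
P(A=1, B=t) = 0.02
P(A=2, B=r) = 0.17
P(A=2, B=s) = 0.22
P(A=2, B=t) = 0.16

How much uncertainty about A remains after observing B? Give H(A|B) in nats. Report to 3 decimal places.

0.513 nats

Chain rule: H(A|B) = H(A,B) − H(B).
Marginals: p(A) = (0.4500, 0.5500), p(B) = (0.1800, 0.6400, 0.1800).
H(A,B) = 1.4162 nats; H(B) = 0.9030 nats.
H(A|B) = 1.4162 − 0.9030 = 0.513 nats.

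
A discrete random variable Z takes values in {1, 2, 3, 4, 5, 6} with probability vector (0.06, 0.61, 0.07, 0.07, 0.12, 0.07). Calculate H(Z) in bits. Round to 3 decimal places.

1.851 bits

H(Z) = −Σ p·log₂ p.
  −(0.06)·log₂(0.06) = 0.2435
  −(0.61)·log₂(0.61) = 0.4350
  −(0.07)·log₂(0.07) = 0.2686
  −(0.07)·log₂(0.07) = 0.2686
  −(0.12)·log₂(0.12) = 0.3671
  −(0.07)·log₂(0.07) = 0.2686
Sum: 0.2435 + 0.4350 + 0.2686 + 0.2686 + 0.3671 + 0.2686 = 1.851 bits.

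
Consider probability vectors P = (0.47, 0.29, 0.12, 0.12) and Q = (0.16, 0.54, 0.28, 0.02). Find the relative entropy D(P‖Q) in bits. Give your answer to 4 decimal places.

D(P‖Q) = Σ p·log₂(p/q).
  0.47·log₂(0.47/0.16) = 0.73066
  0.29·log₂(0.29/0.54) = -0.26010
  0.12·log₂(0.12/0.28) = -0.14669
  0.12·log₂(0.12/0.02) = 0.31020
D(P‖Q) = 0.6341 bits.

0.6341 bits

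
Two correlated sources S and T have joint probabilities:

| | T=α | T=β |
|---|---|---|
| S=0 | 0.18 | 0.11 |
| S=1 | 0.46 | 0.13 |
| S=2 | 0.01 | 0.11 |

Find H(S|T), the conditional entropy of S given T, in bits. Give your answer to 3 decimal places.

1.176 bits

Chain rule: H(S|T) = H(S,T) − H(T).
Marginals: p(S) = (0.2900, 0.5900, 0.1200), p(T) = (0.6500, 0.3500).
H(S,T) = 2.1103 bits; H(T) = 0.9341 bits.
H(S|T) = 2.1103 − 0.9341 = 1.176 bits.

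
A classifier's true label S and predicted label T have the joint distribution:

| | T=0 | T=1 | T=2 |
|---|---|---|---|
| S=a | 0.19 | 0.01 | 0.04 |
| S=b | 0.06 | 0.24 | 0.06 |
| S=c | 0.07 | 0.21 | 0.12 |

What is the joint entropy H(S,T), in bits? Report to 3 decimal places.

2.797 bits

H(S,T) = −Σ p(x,y)·log₂ p(x,y) over all 9 cells.
  cell (a,0): −0.19·log₂0.19 = 0.4552
  cell (a,1): −0.01·log₂0.01 = 0.0664
  cell (a,2): −0.04·log₂0.04 = 0.1858
  cell (b,0): −0.06·log₂0.06 = 0.2435
  cell (b,1): −0.24·log₂0.24 = 0.4941
  cell (b,2): −0.06·log₂0.06 = 0.2435
  cell (c,0): −0.07·log₂0.07 = 0.2686
  cell (c,1): −0.21·log₂0.21 = 0.4728
  cell (c,2): −0.12·log₂0.12 = 0.3671
Sum = 2.797 bits.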